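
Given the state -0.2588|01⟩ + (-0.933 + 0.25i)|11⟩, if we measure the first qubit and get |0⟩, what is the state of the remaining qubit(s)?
-|1⟩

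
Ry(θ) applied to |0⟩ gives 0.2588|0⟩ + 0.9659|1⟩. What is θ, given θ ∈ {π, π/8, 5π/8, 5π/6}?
5π/6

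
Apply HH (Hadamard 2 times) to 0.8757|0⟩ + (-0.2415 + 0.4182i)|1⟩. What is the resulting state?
0.8757|0⟩ + (-0.2415 + 0.4182i)|1⟩

H² = I, so an even number of Hadamards cancels: H^2 = I and the state is unchanged.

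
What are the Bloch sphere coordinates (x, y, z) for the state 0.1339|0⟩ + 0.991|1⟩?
(0.2654, 0, -0.9642)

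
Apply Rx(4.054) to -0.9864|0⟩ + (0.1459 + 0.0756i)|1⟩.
(0.5024 - 0.131i)|0⟩ + (-0.06428 + 0.8522i)|1⟩

Rx(4.054) = [[cos(θ/2), −i·sin(θ/2)], [−i·sin(θ/2), cos(θ/2)]]; θ = 4.054, cos(θ/2) ≈ -0.440543, sin(θ/2) ≈ 0.897731.
With a = amp(|0⟩) = -0.9864 and b = amp(|1⟩) = (0.1459 + 0.0756i):
new amp(|0⟩) = (-0.440543)·a + (-0.897731i)·b = (0.5024 - 0.131i)
new amp(|1⟩) = (-0.897731i)·a + (-0.440543)·b = (-0.06428 + 0.8522i)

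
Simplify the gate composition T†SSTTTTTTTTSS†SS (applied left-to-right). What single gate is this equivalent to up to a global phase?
T†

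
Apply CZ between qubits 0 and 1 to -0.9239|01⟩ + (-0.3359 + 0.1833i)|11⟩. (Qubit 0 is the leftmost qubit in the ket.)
-0.9239|01⟩ + (0.3359 - 0.1833i)|11⟩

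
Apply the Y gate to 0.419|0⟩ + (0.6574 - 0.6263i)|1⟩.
(-0.6263 - 0.6574i)|0⟩ + 0.419i|1⟩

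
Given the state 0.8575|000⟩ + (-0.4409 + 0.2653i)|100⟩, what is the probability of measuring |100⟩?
0.2648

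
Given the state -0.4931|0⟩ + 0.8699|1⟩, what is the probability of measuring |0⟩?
0.2431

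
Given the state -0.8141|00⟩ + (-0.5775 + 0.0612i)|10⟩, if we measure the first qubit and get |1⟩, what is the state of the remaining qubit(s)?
(-0.9944 + 0.1054i)|0⟩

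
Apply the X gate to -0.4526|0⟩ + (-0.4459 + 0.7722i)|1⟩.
(-0.4459 + 0.7722i)|0⟩ - 0.4526|1⟩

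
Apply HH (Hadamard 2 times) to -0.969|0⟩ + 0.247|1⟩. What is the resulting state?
-0.969|0⟩ + 0.247|1⟩

H² = I, so an even number of Hadamards cancels: H^2 = I and the state is unchanged.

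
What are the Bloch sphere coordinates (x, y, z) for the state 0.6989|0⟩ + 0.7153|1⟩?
(0.9998, 0, -0.02319)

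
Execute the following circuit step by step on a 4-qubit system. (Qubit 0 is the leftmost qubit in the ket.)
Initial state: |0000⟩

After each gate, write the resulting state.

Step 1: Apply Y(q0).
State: i|1000⟩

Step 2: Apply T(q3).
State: i|1000⟩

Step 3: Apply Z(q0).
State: -i|1000⟩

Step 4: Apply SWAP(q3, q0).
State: -i|0001⟩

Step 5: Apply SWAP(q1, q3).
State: -i|0100⟩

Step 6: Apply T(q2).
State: -i|0100⟩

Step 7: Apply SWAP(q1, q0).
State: -i|1000⟩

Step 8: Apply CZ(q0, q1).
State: -i|1000⟩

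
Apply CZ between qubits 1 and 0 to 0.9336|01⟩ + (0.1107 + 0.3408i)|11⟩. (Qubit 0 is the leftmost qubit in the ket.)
0.9336|01⟩ + (-0.1107 - 0.3408i)|11⟩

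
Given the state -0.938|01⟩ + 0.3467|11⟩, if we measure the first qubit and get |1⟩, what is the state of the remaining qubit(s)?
|1⟩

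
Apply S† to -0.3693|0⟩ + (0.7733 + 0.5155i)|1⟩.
-0.3693|0⟩ + (0.5155 - 0.7733i)|1⟩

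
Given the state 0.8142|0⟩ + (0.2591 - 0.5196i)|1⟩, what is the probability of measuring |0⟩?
0.6629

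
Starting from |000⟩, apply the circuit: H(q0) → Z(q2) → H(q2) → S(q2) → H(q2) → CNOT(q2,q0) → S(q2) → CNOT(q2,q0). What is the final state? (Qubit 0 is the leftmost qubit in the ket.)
(1/√8 + (1/√8)i)|000⟩ + (1/√8 + (1/√8)i)|001⟩ + (1/√8 + (1/√8)i)|100⟩ + (1/√8 + (1/√8)i)|101⟩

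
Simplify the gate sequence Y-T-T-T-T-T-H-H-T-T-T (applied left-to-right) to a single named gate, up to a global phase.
Y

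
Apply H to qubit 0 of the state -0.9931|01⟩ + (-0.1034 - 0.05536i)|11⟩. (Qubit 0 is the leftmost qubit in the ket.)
(-0.7753 - 0.03915i)|01⟩ + (-0.6291 + 0.03915i)|11⟩

H on qubit 0 mixes each pair of kets that differ only in qubit 0: amplitudes (a, b) of (|…0…⟩, |…1…⟩) become ((a + b)/√2, (a − b)/√2). Kets absent from the input have amplitude 0.
(|01⟩, |11⟩): (a, b) = (-0.9931, (-0.1034 - 0.05536i)) → ((-0.7753 - 0.03915i), (-0.6291 + 0.03915i))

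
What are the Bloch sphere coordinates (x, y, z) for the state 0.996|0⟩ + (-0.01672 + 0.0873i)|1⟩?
(-0.03331, 0.1739, 0.9841)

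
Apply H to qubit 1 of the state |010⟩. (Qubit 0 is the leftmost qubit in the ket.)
1/√2|000⟩ - 1/√2|010⟩

H on qubit 1 mixes each pair of kets that differ only in qubit 1: amplitudes (a, b) of (|…0…⟩, |…1…⟩) become ((a + b)/√2, (a − b)/√2). Kets absent from the input have amplitude 0.
(|000⟩, |010⟩): (a, b) = (0, 1) → (1/√2, -1/√2)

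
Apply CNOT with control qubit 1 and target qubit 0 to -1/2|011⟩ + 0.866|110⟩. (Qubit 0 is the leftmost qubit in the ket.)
0.866|010⟩ - 1/2|111⟩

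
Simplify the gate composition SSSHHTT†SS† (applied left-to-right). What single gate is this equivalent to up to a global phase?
S†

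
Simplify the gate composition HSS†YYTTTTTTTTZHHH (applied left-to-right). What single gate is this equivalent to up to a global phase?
X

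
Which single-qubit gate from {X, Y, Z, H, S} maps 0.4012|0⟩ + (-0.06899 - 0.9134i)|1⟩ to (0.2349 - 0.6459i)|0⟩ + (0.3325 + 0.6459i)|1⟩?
H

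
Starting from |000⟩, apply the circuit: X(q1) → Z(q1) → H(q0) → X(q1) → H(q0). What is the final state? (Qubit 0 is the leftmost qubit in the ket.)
-|000⟩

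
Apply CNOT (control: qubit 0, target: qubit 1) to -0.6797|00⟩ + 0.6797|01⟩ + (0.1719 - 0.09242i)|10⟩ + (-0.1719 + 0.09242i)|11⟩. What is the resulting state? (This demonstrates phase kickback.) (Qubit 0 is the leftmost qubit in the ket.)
-0.6797|00⟩ + 0.6797|01⟩ + (-0.1719 + 0.09242i)|10⟩ + (0.1719 - 0.09242i)|11⟩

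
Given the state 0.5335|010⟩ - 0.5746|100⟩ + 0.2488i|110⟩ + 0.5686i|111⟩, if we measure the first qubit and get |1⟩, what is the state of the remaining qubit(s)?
-0.6794|00⟩ + 0.2942i|10⟩ + 0.6723i|11⟩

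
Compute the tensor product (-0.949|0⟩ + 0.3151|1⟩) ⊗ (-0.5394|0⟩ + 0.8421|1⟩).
0.5119|00⟩ - 0.7992|01⟩ - 0.17|10⟩ + 0.2653|11⟩

amp(|b₁b₂…⟩) = product of the factor amplitudes for bits b₁, b₂, …; only kets whose every factor amplitude is nonzero survive.
|00⟩: (-0.949)(-0.5394) = 0.5119
|01⟩: (-0.949)(0.8421) = -0.7992
|10⟩: (0.3151)(-0.5394) = -0.17
|11⟩: (0.3151)(0.8421) = 0.2653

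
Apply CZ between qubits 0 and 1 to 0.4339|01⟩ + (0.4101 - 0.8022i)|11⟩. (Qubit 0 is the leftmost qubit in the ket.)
0.4339|01⟩ + (-0.4101 + 0.8022i)|11⟩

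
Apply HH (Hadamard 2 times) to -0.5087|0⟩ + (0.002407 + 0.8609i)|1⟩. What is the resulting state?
-0.5087|0⟩ + (0.002407 + 0.8609i)|1⟩

H² = I, so an even number of Hadamards cancels: H^2 = I and the state is unchanged.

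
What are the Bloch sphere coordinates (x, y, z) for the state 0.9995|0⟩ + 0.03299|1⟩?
(0.06595, 0, 0.9979)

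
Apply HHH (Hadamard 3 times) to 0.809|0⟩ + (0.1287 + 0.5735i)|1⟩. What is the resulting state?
(0.6631 + 0.4055i)|0⟩ + (0.481 - 0.4055i)|1⟩

H² = I, so H^3 = H: a single Hadamard. With (a, b) = (0.809, (0.1287 + 0.5735i)), H gives ((a + b)/√2, (a − b)/√2) = ((0.6631 + 0.4055i), (0.481 - 0.4055i)).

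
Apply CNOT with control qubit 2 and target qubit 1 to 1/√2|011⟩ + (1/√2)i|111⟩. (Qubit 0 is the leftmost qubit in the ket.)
1/√2|001⟩ + (1/√2)i|101⟩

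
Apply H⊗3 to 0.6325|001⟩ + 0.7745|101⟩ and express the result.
0.4974|000⟩ - 0.4974|001⟩ + 0.4974|010⟩ - 0.4974|011⟩ - 0.0502|100⟩ + 0.0502|101⟩ - 0.0502|110⟩ + 0.0502|111⟩

H⊗3 gives amp(|y⟩) = (1/2√2) Σ_x (−1)^(x·y) amp(|x⟩), where x·y is the number of positions in which both x and y have a 1.
|000⟩: (0.6325 + 0.7745)/(2√2) = 0.4974
|001⟩: (-0.6325 - 0.7745)/(2√2) = -0.4974
|010⟩: (0.6325 + 0.7745)/(2√2) = 0.4974
|011⟩: (-0.6325 - 0.7745)/(2√2) = -0.4974
|100⟩: (0.6325 - 0.7745)/(2√2) = -0.0502
|101⟩: (-0.6325 + 0.7745)/(2√2) = 0.0502
|110⟩: (0.6325 - 0.7745)/(2√2) = -0.0502
|111⟩: (-0.6325 + 0.7745)/(2√2) = 0.0502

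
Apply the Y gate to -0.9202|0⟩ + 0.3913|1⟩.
-0.3913i|0⟩ - 0.9202i|1⟩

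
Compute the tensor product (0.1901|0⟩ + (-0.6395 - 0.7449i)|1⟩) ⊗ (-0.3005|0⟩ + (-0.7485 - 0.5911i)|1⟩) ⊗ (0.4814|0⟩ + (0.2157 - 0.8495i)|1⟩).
-0.0275|000⟩ + (-0.01232 + 0.04853i)|001⟩ + (-0.0685 - 0.05409i)|010⟩ + (-0.1261 + 0.09664i)|011⟩ + (0.09251 + 0.1078i)|100⟩ + (0.2316 - 0.115i)|101⟩ + (0.01846 + 0.4504i)|110⟩ + (0.803 + 0.1692i)|111⟩

amp(|b₁b₂…⟩) = product of the factor amplitudes for bits b₁, b₂, …; only kets whose every factor amplitude is nonzero survive.
|000⟩: (0.1901)(-0.3005)(0.4814) = -0.0275
|001⟩: (0.1901)(-0.3005)(0.2157 - 0.8495i) = (-0.01232 + 0.04853i)
|010⟩: (0.1901)(-0.7485 - 0.5911i)(0.4814) = (-0.0685 - 0.05409i)
|011⟩: (0.1901)(-0.7485 - 0.5911i)(0.2157 - 0.8495i) = (-0.1261 + 0.09664i)
|100⟩: (-0.6395 - 0.7449i)(-0.3005)(0.4814) = (0.09251 + 0.1078i)
|101⟩: (-0.6395 - 0.7449i)(-0.3005)(0.2157 - 0.8495i) = (0.2316 - 0.115i)
|110⟩: (-0.6395 - 0.7449i)(-0.7485 - 0.5911i)(0.4814) = (0.01846 + 0.4504i)
|111⟩: (-0.6395 - 0.7449i)(-0.7485 - 0.5911i)(0.2157 - 0.8495i) = (0.803 + 0.1692i)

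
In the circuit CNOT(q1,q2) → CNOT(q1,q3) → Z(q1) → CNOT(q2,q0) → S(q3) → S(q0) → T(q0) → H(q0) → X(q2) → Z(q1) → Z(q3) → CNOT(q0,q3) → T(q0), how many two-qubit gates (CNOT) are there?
4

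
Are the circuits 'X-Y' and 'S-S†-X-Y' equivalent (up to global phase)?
Yes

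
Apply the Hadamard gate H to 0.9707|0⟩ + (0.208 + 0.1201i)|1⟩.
(0.8335 + 0.08492i)|0⟩ + (0.5393 - 0.08492i)|1⟩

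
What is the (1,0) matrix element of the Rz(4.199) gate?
0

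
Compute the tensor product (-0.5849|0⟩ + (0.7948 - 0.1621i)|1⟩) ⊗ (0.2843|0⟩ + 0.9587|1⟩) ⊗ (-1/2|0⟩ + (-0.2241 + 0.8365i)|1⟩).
0.08314|000⟩ + (0.03726 - 0.1391i)|001⟩ + 0.2804|010⟩ + (0.1257 - 0.4691i)|011⟩ + (-0.113 + 0.02304i)|100⟩ + (-0.01209 + 0.1993i)|101⟩ + (-0.381 + 0.0777i)|110⟩ + (-0.04076 + 0.6722i)|111⟩

amp(|b₁b₂…⟩) = product of the factor amplitudes for bits b₁, b₂, …; only kets whose every factor amplitude is nonzero survive.
|000⟩: (-0.5849)(0.2843)(-1/2) = 0.08314
|001⟩: (-0.5849)(0.2843)(-0.2241 + 0.8365i) = (0.03726 - 0.1391i)
|010⟩: (-0.5849)(0.9587)(-1/2) = 0.2804
|011⟩: (-0.5849)(0.9587)(-0.2241 + 0.8365i) = (0.1257 - 0.4691i)
|100⟩: (0.7948 - 0.1621i)(0.2843)(-1/2) = (-0.113 + 0.02304i)
|101⟩: (0.7948 - 0.1621i)(0.2843)(-0.2241 + 0.8365i) = (-0.01209 + 0.1993i)
|110⟩: (0.7948 - 0.1621i)(0.9587)(-1/2) = (-0.381 + 0.0777i)
|111⟩: (0.7948 - 0.1621i)(0.9587)(-0.2241 + 0.8365i) = (-0.04076 + 0.6722i)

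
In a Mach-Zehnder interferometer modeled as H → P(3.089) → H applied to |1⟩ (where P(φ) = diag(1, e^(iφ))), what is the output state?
(0.9993 - 0.02628i)|0⟩ + (0.0006913 + 0.02628i)|1⟩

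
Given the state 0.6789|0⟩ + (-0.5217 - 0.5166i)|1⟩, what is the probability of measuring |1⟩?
0.539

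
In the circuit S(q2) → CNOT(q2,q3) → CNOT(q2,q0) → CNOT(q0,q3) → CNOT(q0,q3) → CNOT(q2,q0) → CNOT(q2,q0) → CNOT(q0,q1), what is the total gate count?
8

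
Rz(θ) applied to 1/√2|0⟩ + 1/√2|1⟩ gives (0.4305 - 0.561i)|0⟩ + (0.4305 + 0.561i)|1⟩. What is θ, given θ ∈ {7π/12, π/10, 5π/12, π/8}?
7π/12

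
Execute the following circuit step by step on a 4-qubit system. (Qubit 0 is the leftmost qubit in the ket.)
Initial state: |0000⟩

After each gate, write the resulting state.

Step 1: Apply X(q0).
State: |1000⟩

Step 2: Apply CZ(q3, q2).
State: |1000⟩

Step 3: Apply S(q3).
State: |1000⟩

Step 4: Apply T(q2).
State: |1000⟩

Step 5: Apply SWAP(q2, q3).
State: |1000⟩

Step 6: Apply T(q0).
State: (1/√2 + (1/√2)i)|1000⟩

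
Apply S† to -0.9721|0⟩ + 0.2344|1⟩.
-0.9721|0⟩ - 0.2344i|1⟩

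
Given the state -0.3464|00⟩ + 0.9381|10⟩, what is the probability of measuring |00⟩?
0.12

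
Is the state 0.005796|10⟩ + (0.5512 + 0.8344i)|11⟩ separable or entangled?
Separable

Writing the state as a|00⟩ + b|01⟩ + c|10⟩ + d|11⟩, it is a product state iff ad − bc = 0.
Here (a, b, c, d) = (0, 0, 0.005796, (0.5512 + 0.8344i)): ad − bc = (0)(0.5512 + 0.8344i) − (0)(0.005796) = 0, so the state is separable.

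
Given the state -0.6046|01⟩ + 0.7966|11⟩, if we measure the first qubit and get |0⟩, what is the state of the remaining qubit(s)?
-|1⟩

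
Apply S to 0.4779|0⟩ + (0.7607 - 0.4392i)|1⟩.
0.4779|0⟩ + (0.4392 + 0.7607i)|1⟩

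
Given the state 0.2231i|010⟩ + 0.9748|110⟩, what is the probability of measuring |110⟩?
0.9502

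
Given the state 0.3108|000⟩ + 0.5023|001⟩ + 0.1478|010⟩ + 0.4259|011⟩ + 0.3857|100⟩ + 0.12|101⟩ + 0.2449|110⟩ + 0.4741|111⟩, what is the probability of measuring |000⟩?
0.0966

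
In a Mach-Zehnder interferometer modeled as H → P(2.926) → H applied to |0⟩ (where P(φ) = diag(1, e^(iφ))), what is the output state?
(0.01158 + 0.107i)|0⟩ + (0.9884 - 0.107i)|1⟩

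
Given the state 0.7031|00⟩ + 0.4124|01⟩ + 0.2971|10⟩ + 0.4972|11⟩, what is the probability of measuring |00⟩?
0.4943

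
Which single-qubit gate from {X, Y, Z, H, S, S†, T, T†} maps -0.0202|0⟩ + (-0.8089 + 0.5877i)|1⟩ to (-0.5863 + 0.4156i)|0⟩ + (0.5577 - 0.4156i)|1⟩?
H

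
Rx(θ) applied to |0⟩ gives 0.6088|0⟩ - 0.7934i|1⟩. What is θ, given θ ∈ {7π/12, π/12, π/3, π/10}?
7π/12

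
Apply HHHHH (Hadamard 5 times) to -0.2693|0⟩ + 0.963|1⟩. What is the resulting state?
0.4905|0⟩ - 0.8714|1⟩

H² = I, so H^5 = H: a single Hadamard. With (a, b) = (-0.2693, 0.963), H gives ((a + b)/√2, (a − b)/√2) = (0.4905, -0.8714).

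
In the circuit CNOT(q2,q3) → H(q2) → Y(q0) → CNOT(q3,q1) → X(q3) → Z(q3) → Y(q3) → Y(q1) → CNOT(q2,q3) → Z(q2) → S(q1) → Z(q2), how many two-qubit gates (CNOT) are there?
3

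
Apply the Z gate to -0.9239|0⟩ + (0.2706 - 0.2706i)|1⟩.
-0.9239|0⟩ + (-0.2706 + 0.2706i)|1⟩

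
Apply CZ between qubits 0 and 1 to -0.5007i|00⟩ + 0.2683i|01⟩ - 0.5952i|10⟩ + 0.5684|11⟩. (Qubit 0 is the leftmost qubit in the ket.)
-0.5007i|00⟩ + 0.2683i|01⟩ - 0.5952i|10⟩ - 0.5684|11⟩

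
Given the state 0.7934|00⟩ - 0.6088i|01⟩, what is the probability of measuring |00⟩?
0.6295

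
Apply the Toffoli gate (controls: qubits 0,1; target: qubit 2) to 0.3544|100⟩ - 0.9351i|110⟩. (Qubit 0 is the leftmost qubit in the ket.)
0.3544|100⟩ - 0.9351i|111⟩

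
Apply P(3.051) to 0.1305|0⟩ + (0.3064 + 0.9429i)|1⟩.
0.1305|0⟩ + (-0.3904 - 0.9113i)|1⟩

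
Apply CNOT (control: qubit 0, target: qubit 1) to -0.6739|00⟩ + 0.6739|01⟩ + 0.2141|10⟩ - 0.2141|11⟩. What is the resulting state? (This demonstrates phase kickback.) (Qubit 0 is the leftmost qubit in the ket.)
-0.6739|00⟩ + 0.6739|01⟩ - 0.2141|10⟩ + 0.2141|11⟩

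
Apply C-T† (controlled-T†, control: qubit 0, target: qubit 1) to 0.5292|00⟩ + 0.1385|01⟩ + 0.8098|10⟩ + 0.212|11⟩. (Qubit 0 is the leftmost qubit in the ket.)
0.5292|00⟩ + 0.1385|01⟩ + 0.8098|10⟩ + (0.1499 - 0.1499i)|11⟩

C-T† leaves the control-|0⟩ kets |00⟩, |01⟩ unchanged and applies T† to qubit 1 on the control-|1⟩ pair (|10⟩, |11⟩).
T† = [[1, 0], [0, (1/√2 - (1/√2)i)]].
With a = amp(|10⟩) = 0.8098 and b = amp(|11⟩) = 0.212:
new amp(|10⟩) = (1)·a = 0.8098
new amp(|11⟩) = (1/√2 - (1/√2)i)·b = (0.1499 - 0.1499i)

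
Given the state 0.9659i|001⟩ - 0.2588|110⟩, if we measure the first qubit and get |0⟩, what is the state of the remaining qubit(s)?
i|01⟩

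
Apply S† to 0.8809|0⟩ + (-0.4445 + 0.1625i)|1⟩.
0.8809|0⟩ + (0.1625 + 0.4445i)|1⟩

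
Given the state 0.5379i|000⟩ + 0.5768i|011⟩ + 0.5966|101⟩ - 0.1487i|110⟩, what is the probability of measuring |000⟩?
0.2893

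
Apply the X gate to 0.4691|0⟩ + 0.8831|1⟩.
0.8831|0⟩ + 0.4691|1⟩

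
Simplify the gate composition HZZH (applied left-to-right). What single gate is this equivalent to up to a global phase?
I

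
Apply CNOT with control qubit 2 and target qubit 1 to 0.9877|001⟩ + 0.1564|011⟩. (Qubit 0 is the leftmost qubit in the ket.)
0.1564|001⟩ + 0.9877|011⟩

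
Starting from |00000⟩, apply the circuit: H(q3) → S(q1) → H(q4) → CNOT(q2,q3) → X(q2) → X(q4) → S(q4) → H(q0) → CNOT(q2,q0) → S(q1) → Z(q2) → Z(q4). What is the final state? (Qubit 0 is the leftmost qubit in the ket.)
-1/√8|00100⟩ + (1/√8)i|00101⟩ - 1/√8|00110⟩ + (1/√8)i|00111⟩ - 1/√8|10100⟩ + (1/√8)i|10101⟩ - 1/√8|10110⟩ + (1/√8)i|10111⟩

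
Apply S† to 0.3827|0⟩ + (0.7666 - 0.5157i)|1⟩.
0.3827|0⟩ + (-0.5157 - 0.7666i)|1⟩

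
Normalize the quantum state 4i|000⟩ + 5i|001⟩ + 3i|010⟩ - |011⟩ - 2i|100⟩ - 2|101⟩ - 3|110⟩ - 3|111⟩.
0.4558i|000⟩ + 0.5698i|001⟩ + 0.3419i|010⟩ - 0.114|011⟩ - 0.2279i|100⟩ - 0.2279|101⟩ - 0.3419|110⟩ - 0.3419|111⟩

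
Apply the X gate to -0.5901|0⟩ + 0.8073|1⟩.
0.8073|0⟩ - 0.5901|1⟩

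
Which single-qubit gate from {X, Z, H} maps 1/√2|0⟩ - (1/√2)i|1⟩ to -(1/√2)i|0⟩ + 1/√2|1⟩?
X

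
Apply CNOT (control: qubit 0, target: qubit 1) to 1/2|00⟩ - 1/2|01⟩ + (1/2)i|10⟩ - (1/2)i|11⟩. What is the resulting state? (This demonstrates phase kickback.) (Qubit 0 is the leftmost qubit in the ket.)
1/2|00⟩ - 1/2|01⟩ - (1/2)i|10⟩ + (1/2)i|11⟩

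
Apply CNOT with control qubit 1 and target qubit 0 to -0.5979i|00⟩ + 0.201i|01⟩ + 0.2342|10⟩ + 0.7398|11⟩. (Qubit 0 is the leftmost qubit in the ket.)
-0.5979i|00⟩ + 0.7398|01⟩ + 0.2342|10⟩ + 0.201i|11⟩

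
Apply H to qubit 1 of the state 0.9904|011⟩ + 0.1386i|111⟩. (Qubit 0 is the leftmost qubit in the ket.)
0.7003|001⟩ - 0.7003|011⟩ + 0.098i|101⟩ - 0.098i|111⟩

H on qubit 1 mixes each pair of kets that differ only in qubit 1: amplitudes (a, b) of (|…0…⟩, |…1…⟩) become ((a + b)/√2, (a − b)/√2). Kets absent from the input have amplitude 0.
(|001⟩, |011⟩): (a, b) = (0, 0.9904) → (0.7003, -0.7003)
(|101⟩, |111⟩): (a, b) = (0, 0.1386i) → (0.098i, -0.098i)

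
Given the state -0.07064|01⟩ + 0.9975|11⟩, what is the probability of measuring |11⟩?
0.995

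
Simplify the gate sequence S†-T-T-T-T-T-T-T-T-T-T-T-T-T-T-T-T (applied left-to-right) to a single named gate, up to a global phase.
S†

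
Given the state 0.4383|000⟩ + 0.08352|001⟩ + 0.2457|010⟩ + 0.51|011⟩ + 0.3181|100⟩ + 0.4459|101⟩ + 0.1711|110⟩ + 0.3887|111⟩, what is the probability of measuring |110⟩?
0.02928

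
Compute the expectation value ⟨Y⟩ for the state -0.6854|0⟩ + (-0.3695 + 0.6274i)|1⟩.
-0.86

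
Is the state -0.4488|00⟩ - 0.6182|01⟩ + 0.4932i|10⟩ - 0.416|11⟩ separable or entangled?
Entangled

Writing the state as a|00⟩ + b|01⟩ + c|10⟩ + d|11⟩, it is a product state iff ad − bc = 0.
Here (a, b, c, d) = (-0.4488, -0.6182, 0.4932i, -0.416): ad − bc = (-0.4488)(-0.416) − (-0.6182)(0.4932i) = (0.1867 + 0.3049i) ≠ 0, so the state is entangled.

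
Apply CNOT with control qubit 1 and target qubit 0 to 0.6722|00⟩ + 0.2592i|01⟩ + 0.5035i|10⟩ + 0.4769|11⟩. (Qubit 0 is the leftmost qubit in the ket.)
0.6722|00⟩ + 0.4769|01⟩ + 0.5035i|10⟩ + 0.2592i|11⟩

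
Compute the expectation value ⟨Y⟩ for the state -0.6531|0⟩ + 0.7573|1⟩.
0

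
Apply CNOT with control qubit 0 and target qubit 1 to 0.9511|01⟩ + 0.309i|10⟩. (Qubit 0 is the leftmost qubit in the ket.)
0.9511|01⟩ + 0.309i|11⟩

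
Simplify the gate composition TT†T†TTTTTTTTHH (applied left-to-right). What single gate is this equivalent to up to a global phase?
T†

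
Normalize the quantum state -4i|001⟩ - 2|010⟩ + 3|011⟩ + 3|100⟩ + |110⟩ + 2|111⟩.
-0.61i|001⟩ - 0.305|010⟩ + 0.4575|011⟩ + 0.4575|100⟩ + 0.1525|110⟩ + 0.305|111⟩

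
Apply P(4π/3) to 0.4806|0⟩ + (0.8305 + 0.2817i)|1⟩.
0.4806|0⟩ + (-0.1713 - 0.8601i)|1⟩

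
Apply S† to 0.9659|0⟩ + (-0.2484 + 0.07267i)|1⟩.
0.9659|0⟩ + (0.07267 + 0.2484i)|1⟩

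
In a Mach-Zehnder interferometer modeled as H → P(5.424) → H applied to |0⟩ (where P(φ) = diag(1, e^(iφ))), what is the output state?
(0.8265 - 0.3787i)|0⟩ + (0.1735 + 0.3787i)|1⟩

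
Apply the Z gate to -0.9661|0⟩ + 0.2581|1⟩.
-0.9661|0⟩ - 0.2581|1⟩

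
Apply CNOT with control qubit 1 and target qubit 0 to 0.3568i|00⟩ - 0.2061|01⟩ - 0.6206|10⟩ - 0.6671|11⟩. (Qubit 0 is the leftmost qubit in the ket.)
0.3568i|00⟩ - 0.6671|01⟩ - 0.6206|10⟩ - 0.2061|11⟩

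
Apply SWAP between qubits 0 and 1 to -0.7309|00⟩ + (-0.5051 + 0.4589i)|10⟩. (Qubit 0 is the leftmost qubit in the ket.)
-0.7309|00⟩ + (-0.5051 + 0.4589i)|01⟩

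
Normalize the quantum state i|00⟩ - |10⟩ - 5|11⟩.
0.1925i|00⟩ - 0.1925|10⟩ - 0.9623|11⟩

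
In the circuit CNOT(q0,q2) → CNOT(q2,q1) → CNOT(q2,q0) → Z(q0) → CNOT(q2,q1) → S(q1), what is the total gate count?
6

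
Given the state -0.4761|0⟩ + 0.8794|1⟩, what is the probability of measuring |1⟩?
0.7733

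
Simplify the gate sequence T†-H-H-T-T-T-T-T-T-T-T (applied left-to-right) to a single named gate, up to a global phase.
T†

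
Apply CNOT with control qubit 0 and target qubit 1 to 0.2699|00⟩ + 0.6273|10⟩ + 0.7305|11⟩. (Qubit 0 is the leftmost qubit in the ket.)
0.2699|00⟩ + 0.7305|10⟩ + 0.6273|11⟩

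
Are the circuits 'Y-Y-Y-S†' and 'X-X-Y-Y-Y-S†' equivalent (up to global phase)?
Yes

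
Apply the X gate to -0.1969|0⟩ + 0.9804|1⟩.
0.9804|0⟩ - 0.1969|1⟩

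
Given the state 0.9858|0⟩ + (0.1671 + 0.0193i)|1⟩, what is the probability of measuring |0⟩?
0.9718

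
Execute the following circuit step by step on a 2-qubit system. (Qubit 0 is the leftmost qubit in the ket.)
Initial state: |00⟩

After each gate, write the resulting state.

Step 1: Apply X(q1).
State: |01⟩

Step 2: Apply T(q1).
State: (1/√2 + (1/√2)i)|01⟩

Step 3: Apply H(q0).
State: (1/2 + (1/2)i)|01⟩ + (1/2 + (1/2)i)|11⟩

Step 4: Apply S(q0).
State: (1/2 + (1/2)i)|01⟩ + (-1/2 + (1/2)i)|11⟩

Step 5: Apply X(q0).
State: (-1/2 + (1/2)i)|01⟩ + (1/2 + (1/2)i)|11⟩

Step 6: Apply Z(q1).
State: (1/2 - (1/2)i)|01⟩ + (-1/2 - (1/2)i)|11⟩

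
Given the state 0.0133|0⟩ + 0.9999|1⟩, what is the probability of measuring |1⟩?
0.9998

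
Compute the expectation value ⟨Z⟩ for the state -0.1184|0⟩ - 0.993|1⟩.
-0.972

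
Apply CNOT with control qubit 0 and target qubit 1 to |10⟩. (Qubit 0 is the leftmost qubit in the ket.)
|11⟩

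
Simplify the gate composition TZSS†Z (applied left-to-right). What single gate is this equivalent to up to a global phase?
T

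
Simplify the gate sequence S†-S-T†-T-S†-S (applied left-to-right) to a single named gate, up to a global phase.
I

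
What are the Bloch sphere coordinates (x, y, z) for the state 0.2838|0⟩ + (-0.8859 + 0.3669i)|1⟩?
(-0.5028, 0.2083, -0.8389)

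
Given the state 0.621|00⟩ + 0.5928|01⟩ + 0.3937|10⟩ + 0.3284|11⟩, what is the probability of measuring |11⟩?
0.1078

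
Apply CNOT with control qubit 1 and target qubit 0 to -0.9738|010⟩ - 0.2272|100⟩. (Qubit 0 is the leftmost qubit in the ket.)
-0.2272|100⟩ - 0.9738|110⟩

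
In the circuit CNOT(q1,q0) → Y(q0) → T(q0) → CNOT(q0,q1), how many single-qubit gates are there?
2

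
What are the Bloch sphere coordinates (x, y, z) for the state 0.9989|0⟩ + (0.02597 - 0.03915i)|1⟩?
(0.05188, -0.07821, 0.9956)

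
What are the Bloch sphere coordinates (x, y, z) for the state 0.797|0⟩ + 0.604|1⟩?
(0.9628, 0, 0.2704)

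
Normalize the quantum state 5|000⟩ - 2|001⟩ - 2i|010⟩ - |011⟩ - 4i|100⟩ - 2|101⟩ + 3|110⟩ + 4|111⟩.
0.5625|000⟩ - 0.225|001⟩ - 0.225i|010⟩ - 0.1125|011⟩ - 0.45i|100⟩ - 0.225|101⟩ + 0.3375|110⟩ + 0.45|111⟩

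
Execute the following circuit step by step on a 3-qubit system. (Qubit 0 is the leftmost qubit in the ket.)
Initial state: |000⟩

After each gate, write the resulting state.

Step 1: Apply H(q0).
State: 1/√2|000⟩ + 1/√2|100⟩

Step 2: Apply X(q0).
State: 1/√2|000⟩ + 1/√2|100⟩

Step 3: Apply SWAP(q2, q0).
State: 1/√2|000⟩ + 1/√2|001⟩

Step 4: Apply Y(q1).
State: (1/√2)i|010⟩ + (1/√2)i|011⟩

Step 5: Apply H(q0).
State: (1/2)i|010⟩ + (1/2)i|011⟩ + (1/2)i|110⟩ + (1/2)i|111⟩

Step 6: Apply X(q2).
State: (1/2)i|010⟩ + (1/2)i|011⟩ + (1/2)i|110⟩ + (1/2)i|111⟩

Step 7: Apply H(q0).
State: (1/√2)i|010⟩ + (1/√2)i|011⟩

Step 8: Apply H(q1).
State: (1/2)i|000⟩ + (1/2)i|001⟩ - (1/2)i|010⟩ - (1/2)i|011⟩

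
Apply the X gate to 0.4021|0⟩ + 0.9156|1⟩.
0.9156|0⟩ + 0.4021|1⟩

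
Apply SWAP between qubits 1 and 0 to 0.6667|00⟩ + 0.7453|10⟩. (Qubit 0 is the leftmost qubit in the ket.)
0.6667|00⟩ + 0.7453|01⟩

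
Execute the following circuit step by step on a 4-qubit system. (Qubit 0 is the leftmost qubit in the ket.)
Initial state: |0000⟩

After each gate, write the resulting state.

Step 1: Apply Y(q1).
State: i|0100⟩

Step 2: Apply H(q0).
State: (1/√2)i|0100⟩ + (1/√2)i|1100⟩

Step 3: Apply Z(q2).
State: (1/√2)i|0100⟩ + (1/√2)i|1100⟩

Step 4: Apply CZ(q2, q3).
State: (1/√2)i|0100⟩ + (1/√2)i|1100⟩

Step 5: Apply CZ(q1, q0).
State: (1/√2)i|0100⟩ - (1/√2)i|1100⟩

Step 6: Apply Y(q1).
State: 1/√2|0000⟩ - 1/√2|1000⟩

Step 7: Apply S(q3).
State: 1/√2|0000⟩ - 1/√2|1000⟩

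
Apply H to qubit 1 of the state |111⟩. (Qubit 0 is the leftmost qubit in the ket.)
1/√2|101⟩ - 1/√2|111⟩

H on qubit 1 mixes each pair of kets that differ only in qubit 1: amplitudes (a, b) of (|…0…⟩, |…1…⟩) become ((a + b)/√2, (a − b)/√2). Kets absent from the input have amplitude 0.
(|101⟩, |111⟩): (a, b) = (0, 1) → (1/√2, -1/√2)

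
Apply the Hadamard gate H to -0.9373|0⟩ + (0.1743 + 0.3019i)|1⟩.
(-0.5395 + 0.2135i)|0⟩ + (-0.786 - 0.2135i)|1⟩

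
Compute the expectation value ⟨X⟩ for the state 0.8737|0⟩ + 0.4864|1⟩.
0.8499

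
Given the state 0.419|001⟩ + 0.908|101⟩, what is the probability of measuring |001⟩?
0.1756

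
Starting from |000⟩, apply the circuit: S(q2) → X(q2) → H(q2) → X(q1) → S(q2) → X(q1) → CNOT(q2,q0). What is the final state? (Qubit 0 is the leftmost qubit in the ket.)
1/√2|000⟩ - (1/√2)i|101⟩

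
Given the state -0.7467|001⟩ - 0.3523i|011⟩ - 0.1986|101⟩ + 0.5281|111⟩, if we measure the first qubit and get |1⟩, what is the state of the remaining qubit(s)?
-0.352|01⟩ + 0.936|11⟩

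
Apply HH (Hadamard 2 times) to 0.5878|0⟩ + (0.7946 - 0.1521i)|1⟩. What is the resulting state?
0.5878|0⟩ + (0.7946 - 0.1521i)|1⟩

H² = I, so an even number of Hadamards cancels: H^2 = I and the state is unchanged.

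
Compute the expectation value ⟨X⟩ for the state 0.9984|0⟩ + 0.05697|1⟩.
0.1138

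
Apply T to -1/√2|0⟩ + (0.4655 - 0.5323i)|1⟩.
-1/√2|0⟩ + (0.7056 - 0.04723i)|1⟩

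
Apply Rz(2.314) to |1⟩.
(0.4021 + 0.9156i)|1⟩

Rz(2.314) = [[e^(−iθ/2), 0], [0, e^(iθ/2)]] with e^(±iθ/2) = cos(θ/2) ± i·sin(θ/2); θ = 2.314, cos(θ/2) ≈ 0.402088, sin(θ/2) ≈ 0.915601.
With a = amp(|0⟩) = 0 and b = amp(|1⟩) = 1:
new amp(|0⟩) = (0.402088 - 0.915601i)·a = 0
new amp(|1⟩) = (0.402088 + 0.915601i)·b = (0.4021 + 0.9156i)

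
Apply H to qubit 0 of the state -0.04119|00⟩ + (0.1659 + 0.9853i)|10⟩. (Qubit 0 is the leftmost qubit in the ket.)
(0.08818 + 0.6967i)|00⟩ + (-0.1464 - 0.6967i)|10⟩

H on qubit 0 mixes each pair of kets that differ only in qubit 0: amplitudes (a, b) of (|…0…⟩, |…1…⟩) become ((a + b)/√2, (a − b)/√2). Kets absent from the input have amplitude 0.
(|00⟩, |10⟩): (a, b) = (-0.04119, (0.1659 + 0.9853i)) → ((0.08818 + 0.6967i), (-0.1464 - 0.6967i))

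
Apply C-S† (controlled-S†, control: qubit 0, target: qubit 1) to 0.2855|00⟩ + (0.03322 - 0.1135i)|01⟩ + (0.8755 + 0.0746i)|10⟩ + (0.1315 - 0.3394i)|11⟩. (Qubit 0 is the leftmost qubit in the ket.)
0.2855|00⟩ + (0.03322 - 0.1135i)|01⟩ + (0.8755 + 0.0746i)|10⟩ + (-0.3394 - 0.1315i)|11⟩

C-S† leaves the control-|0⟩ kets |00⟩, |01⟩ unchanged and applies S† to qubit 1 on the control-|1⟩ pair (|10⟩, |11⟩).
S† = [[1, 0], [0, -i]].
With a = amp(|10⟩) = (0.8755 + 0.0746i) and b = amp(|11⟩) = (0.1315 - 0.3394i):
new amp(|10⟩) = (1)·a = (0.8755 + 0.0746i)
new amp(|11⟩) = (-i)·b = (-0.3394 - 0.1315i)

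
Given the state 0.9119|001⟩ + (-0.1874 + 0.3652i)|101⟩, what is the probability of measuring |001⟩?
0.8316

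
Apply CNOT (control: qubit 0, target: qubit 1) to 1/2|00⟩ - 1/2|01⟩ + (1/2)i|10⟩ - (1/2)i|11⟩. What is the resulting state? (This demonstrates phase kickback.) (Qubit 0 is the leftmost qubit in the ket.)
1/2|00⟩ - 1/2|01⟩ - (1/2)i|10⟩ + (1/2)i|11⟩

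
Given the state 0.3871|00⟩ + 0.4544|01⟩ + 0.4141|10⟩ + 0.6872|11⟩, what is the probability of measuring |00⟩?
0.1498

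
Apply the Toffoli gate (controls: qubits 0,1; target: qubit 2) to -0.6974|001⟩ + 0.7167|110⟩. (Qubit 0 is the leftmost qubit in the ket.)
-0.6974|001⟩ + 0.7167|111⟩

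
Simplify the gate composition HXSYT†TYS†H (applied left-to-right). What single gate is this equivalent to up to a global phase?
Z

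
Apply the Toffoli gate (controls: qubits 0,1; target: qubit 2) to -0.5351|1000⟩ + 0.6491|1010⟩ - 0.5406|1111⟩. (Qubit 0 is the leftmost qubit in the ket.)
-0.5351|1000⟩ + 0.6491|1010⟩ - 0.5406|1101⟩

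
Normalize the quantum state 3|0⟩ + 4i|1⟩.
0.6|0⟩ + 0.8i|1⟩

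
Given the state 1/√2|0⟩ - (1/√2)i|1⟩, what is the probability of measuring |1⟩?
1/2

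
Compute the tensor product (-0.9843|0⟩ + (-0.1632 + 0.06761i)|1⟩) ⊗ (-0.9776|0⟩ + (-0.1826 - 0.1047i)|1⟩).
0.9623|00⟩ + (0.1797 + 0.1031i)|01⟩ + (0.1595 - 0.0661i)|10⟩ + (0.03688 + 0.004741i)|11⟩

amp(|b₁b₂…⟩) = product of the factor amplitudes for bits b₁, b₂, …; only kets whose every factor amplitude is nonzero survive.
|00⟩: (-0.9843)(-0.9776) = 0.9623
|01⟩: (-0.9843)(-0.1826 - 0.1047i) = (0.1797 + 0.1031i)
|10⟩: (-0.1632 + 0.06761i)(-0.9776) = (0.1595 - 0.0661i)
|11⟩: (-0.1632 + 0.06761i)(-0.1826 - 0.1047i) = (0.03688 + 0.004741i)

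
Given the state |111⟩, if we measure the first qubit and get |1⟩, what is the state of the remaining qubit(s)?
|11⟩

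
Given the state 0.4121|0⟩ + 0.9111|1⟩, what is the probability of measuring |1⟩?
0.8301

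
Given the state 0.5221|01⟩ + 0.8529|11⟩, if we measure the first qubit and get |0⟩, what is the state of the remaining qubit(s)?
|1⟩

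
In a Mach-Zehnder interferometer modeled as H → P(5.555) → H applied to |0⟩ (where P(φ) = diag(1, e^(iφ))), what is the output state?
(0.8732 - 0.3328i)|0⟩ + (0.1268 + 0.3328i)|1⟩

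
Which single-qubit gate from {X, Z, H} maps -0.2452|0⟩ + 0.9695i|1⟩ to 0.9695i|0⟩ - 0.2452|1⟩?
X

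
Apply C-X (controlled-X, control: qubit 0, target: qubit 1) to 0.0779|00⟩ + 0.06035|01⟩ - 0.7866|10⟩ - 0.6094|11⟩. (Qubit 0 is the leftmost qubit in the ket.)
0.0779|00⟩ + 0.06035|01⟩ - 0.6094|10⟩ - 0.7866|11⟩

C-X leaves the control-|0⟩ kets |00⟩, |01⟩ unchanged and applies X to qubit 1 on the control-|1⟩ pair (|10⟩, |11⟩).
X = [[0, 1], [1, 0]].
With a = amp(|10⟩) = -0.7866 and b = amp(|11⟩) = -0.6094:
new amp(|10⟩) = (1)·b = -0.6094
new amp(|11⟩) = (1)·a = -0.7866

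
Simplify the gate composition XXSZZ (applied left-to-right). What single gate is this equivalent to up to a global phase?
S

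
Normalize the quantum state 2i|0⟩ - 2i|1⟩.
(1/√2)i|0⟩ - (1/√2)i|1⟩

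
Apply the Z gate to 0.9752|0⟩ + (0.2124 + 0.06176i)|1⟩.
0.9752|0⟩ + (-0.2124 - 0.06176i)|1⟩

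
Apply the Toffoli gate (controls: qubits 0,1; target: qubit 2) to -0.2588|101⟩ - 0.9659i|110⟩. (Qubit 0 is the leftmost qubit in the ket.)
-0.2588|101⟩ - 0.9659i|111⟩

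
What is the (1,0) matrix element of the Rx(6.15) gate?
-0.06654i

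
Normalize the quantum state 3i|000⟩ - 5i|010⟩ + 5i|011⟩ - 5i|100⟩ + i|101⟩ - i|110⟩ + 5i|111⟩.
0.2847i|000⟩ - 0.4746i|010⟩ + 0.4746i|011⟩ - 0.4746i|100⟩ + 0.09492i|101⟩ - 0.09492i|110⟩ + 0.4746i|111⟩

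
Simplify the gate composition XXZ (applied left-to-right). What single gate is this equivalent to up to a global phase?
Z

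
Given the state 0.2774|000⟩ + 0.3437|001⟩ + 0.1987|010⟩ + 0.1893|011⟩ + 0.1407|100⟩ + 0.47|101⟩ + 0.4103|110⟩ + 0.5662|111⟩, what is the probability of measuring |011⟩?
0.03583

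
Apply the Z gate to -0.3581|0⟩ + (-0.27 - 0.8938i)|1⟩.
-0.3581|0⟩ + (0.27 + 0.8938i)|1⟩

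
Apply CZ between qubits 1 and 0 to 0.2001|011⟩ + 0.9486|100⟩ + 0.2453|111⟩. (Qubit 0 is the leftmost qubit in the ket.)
0.2001|011⟩ + 0.9486|100⟩ - 0.2453|111⟩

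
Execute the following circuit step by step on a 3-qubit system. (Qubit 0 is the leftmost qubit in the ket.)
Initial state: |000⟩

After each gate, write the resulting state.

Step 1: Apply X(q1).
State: |010⟩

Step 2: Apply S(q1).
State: i|010⟩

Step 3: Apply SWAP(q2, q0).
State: i|010⟩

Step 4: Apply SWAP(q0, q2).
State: i|010⟩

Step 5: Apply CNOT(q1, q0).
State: i|110⟩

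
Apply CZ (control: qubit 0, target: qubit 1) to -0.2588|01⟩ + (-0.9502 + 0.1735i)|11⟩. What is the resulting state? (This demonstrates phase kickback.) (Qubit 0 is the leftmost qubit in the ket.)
-0.2588|01⟩ + (0.9502 - 0.1735i)|11⟩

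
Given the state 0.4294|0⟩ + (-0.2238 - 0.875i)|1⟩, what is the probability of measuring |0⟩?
0.1844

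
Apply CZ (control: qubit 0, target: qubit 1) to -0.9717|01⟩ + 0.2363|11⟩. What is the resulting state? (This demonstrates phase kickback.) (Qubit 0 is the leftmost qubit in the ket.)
-0.9717|01⟩ - 0.2363|11⟩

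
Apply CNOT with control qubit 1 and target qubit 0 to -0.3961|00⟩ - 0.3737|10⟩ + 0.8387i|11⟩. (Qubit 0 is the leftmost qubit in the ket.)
-0.3961|00⟩ + 0.8387i|01⟩ - 0.3737|10⟩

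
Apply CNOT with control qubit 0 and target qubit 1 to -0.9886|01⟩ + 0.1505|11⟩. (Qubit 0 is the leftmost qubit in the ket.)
-0.9886|01⟩ + 0.1505|10⟩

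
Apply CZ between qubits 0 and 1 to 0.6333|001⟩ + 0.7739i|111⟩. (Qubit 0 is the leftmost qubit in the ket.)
0.6333|001⟩ - 0.7739i|111⟩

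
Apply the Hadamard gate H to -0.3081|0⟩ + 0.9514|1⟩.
0.4549|0⟩ - 0.8906|1⟩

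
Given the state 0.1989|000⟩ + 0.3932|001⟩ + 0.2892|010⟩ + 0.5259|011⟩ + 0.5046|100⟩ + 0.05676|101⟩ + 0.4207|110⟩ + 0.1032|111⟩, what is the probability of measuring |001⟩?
0.1546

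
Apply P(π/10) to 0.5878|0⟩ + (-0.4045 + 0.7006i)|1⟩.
0.5878|0⟩ + (-0.6012 + 0.5413i)|1⟩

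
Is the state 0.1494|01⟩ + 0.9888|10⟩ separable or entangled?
Entangled

Writing the state as a|00⟩ + b|01⟩ + c|10⟩ + d|11⟩, it is a product state iff ad − bc = 0.
Here (a, b, c, d) = (0, 0.1494, 0.9888, 0): ad − bc = (0)(0) − (0.1494)(0.9888) = -0.1477 ≠ 0, so the state is entangled.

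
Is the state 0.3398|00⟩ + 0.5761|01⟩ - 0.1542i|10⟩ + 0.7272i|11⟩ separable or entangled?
Entangled

Writing the state as a|00⟩ + b|01⟩ + c|10⟩ + d|11⟩, it is a product state iff ad − bc = 0.
Here (a, b, c, d) = (0.3398, 0.5761, -0.1542i, 0.7272i): ad − bc = (0.3398)(0.7272i) − (0.5761)(-0.1542i) = 0.3359i ≠ 0, so the state is entangled.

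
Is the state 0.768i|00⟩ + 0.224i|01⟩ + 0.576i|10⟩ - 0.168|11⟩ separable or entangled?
Entangled

Writing the state as a|00⟩ + b|01⟩ + c|10⟩ + d|11⟩, it is a product state iff ad − bc = 0.
Here (a, b, c, d) = (0.768i, 0.224i, 0.576i, -0.168): ad − bc = (0.768i)(-0.168) − (0.224i)(0.576i) = (0.129 - 0.129i) ≠ 0, so the state is entangled.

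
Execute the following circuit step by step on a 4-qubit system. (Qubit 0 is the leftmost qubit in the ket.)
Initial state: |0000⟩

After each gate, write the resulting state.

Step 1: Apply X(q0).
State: |1000⟩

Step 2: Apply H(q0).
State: 1/√2|0000⟩ - 1/√2|1000⟩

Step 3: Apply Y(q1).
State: (1/√2)i|0100⟩ - (1/√2)i|1100⟩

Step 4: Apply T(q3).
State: (1/√2)i|0100⟩ - (1/√2)i|1100⟩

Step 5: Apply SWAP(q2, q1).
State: (1/√2)i|0010⟩ - (1/√2)i|1010⟩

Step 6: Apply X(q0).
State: -(1/√2)i|0010⟩ + (1/√2)i|1010⟩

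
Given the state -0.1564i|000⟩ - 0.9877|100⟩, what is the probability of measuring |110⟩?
0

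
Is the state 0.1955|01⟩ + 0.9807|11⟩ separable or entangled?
Separable

Writing the state as a|00⟩ + b|01⟩ + c|10⟩ + d|11⟩, it is a product state iff ad − bc = 0.
Here (a, b, c, d) = (0, 0.1955, 0, 0.9807): ad − bc = (0)(0.9807) − (0.1955)(0) = 0, so the state is separable.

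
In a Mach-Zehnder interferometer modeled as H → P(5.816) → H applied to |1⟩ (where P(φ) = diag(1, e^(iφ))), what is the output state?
(0.05358 + 0.2252i)|0⟩ + (0.9464 - 0.2252i)|1⟩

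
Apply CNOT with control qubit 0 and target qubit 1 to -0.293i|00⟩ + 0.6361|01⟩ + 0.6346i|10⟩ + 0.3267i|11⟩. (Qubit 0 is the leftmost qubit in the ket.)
-0.293i|00⟩ + 0.6361|01⟩ + 0.3267i|10⟩ + 0.6346i|11⟩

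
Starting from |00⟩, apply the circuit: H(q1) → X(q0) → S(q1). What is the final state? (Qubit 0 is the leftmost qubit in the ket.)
1/√2|10⟩ + (1/√2)i|11⟩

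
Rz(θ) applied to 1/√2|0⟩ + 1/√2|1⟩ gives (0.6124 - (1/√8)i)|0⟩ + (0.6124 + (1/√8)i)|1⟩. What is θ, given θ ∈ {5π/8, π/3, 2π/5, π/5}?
π/3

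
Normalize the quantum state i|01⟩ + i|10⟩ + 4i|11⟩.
0.2357i|01⟩ + 0.2357i|10⟩ + 0.9428i|11⟩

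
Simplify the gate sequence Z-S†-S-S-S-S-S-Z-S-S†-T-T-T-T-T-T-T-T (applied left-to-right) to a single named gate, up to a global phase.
I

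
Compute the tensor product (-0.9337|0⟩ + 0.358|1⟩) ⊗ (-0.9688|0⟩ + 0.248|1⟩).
0.9046|00⟩ - 0.2316|01⟩ - 0.3468|10⟩ + 0.08878|11⟩

amp(|b₁b₂…⟩) = product of the factor amplitudes for bits b₁, b₂, …; only kets whose every factor amplitude is nonzero survive.
|00⟩: (-0.9337)(-0.9688) = 0.9046
|01⟩: (-0.9337)(0.248) = -0.2316
|10⟩: (0.358)(-0.9688) = -0.3468
|11⟩: (0.358)(0.248) = 0.08878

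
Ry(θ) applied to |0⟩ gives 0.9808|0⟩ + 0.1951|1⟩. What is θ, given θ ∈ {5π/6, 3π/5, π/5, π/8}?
π/8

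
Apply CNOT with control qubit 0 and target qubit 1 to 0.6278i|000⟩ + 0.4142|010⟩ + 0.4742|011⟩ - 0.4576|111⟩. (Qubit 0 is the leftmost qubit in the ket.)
0.6278i|000⟩ + 0.4142|010⟩ + 0.4742|011⟩ - 0.4576|101⟩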